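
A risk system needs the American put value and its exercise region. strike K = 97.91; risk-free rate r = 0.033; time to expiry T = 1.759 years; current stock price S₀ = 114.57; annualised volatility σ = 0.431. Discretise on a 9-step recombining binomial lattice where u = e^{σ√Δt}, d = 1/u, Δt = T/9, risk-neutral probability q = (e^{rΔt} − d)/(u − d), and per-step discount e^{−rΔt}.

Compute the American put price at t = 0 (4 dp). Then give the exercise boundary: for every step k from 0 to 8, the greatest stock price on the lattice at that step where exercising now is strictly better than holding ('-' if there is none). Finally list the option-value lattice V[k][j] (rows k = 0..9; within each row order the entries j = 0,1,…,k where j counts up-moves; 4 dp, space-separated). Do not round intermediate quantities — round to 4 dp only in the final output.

Δt=0.19544  u=1.20990  d=0.82651  q=0.46939  discount=0.99357
step 9 (expiry): payoffs max(K−S,0) = 77.2889 67.7234 53.7208 33.2229 3.2166 0.0000 0.0000 0.0000 0.0000 0.0000
step 8: (k=8,j=0): S=24.9496, (K−S)⁺=72.9604, hold=72.3310 ⇒ V=72.9604 exercise | (k=8,j=1): S=36.5229, (K−S)⁺=61.3871, hold=60.7577 ⇒ V=61.3871 exercise | (k=8,j=2): S=53.4647, (K−S)⁺=44.4453, hold=43.8159 ⇒ V=44.4453 exercise | (k=8,j=3): S=78.2652, (K−S)⁺=19.6448, hold=19.0153 ⇒ V=19.6448 exercise | (k=8,j=4): S=114.5700, (K−S)⁺=0.0000, hold=1.6958 ⇒ V=1.6958 continue | (k=8,j=5): S=167.7154, (K−S)⁺=0.0000, hold=0.0000 ⇒ V=0.0000 continue | (k=8,j=6): S=245.5132, (K−S)⁺=0.0000, hold=0.0000 ⇒ V=0.0000 continue | (k=8,j=7): S=359.3990, (K−S)⁺=0.0000, hold=0.0000 ⇒ V=0.0000 continue | (k=8,j=8): S=526.1128, (K−S)⁺=0.0000, hold=0.0000 ⇒ V=0.0000 continue  boundary S*=78.2652
step 7: (k=7,j=0): S=30.1866, (K−S)⁺=67.7234, hold=67.0940 ⇒ V=67.7234 exercise | (k=7,j=1): S=44.1892, (K−S)⁺=53.7208, hold=53.0914 ⇒ V=53.7208 exercise | (k=7,j=2): S=64.6871, (K−S)⁺=33.2229, hold=32.5934 ⇒ V=33.2229 exercise | (k=7,j=3): S=94.6934, (K−S)⁺=3.2166, hold=11.1476 ⇒ V=11.1476 continue | (k=7,j=4): S=138.6187, (K−S)⁺=0.0000, hold=0.8940 ⇒ V=0.8940 continue | (k=7,j=5): S=202.9196, (K−S)⁺=0.0000, hold=0.0000 ⇒ V=0.0000 continue | (k=7,j=6): S=297.0475, (K−S)⁺=0.0000, hold=0.0000 ⇒ V=0.0000 continue | (k=7,j=7): S=434.8384, (K−S)⁺=0.0000, hold=0.0000 ⇒ V=0.0000 continue  boundary S*=64.6871
step 6: (k=6,j=0): S=36.5229, (K−S)⁺=61.3871, hold=60.7577 ⇒ V=61.3871 exercise | (k=6,j=1): S=53.4647, (K−S)⁺=44.4453, hold=43.8159 ⇒ V=44.4453 exercise | (k=6,j=2): S=78.2652, (K−S)⁺=19.6448, hold=22.7141 ⇒ V=22.7141 continue | (k=6,j=3): S=114.5700, (K−S)⁺=0.0000, hold=6.2940 ⇒ V=6.2940 continue | (k=6,j=4): S=167.7154, (K−S)⁺=0.0000, hold=0.4713 ⇒ V=0.4713 continue | (k=6,j=5): S=245.5132, (K−S)⁺=0.0000, hold=0.0000 ⇒ V=0.0000 continue | (k=6,j=6): S=359.3990, (K−S)⁺=0.0000, hold=0.0000 ⇒ V=0.0000 continue  boundary S*=53.4647
step 5: (k=5,j=0): S=44.1892, (K−S)⁺=53.7208, hold=53.0914 ⇒ V=53.7208 exercise | (k=5,j=1): S=64.6871, (K−S)⁺=33.2229, hold=34.0249 ⇒ V=34.0249 continue | (k=5,j=2): S=94.6934, (K−S)⁺=3.2166, hold=14.9103 ⇒ V=14.9103 continue | (k=5,j=3): S=138.6187, (K−S)⁺=0.0000, hold=3.5380 ⇒ V=3.5380 continue | (k=5,j=4): S=202.9196, (K−S)⁺=0.0000, hold=0.2485 ⇒ V=0.2485 continue | (k=5,j=5): S=297.0475, (K−S)⁺=0.0000, hold=0.0000 ⇒ V=0.0000 continue  boundary S*=44.1892
step 4: (k=4,j=0): S=53.4647, (K−S)⁺=44.4453, hold=44.1899 ⇒ V=44.4453 exercise | (k=4,j=1): S=78.2652, (K−S)⁺=19.6448, hold=24.8917 ⇒ V=24.8917 continue | (k=4,j=2): S=114.5700, (K−S)⁺=0.0000, hold=9.5108 ⇒ V=9.5108 continue | (k=4,j=3): S=167.7154, (K−S)⁺=0.0000, hold=1.9812 ⇒ V=1.9812 continue | (k=4,j=4): S=245.5132, (K−S)⁺=0.0000, hold=0.1310 ⇒ V=0.1310 continue  boundary S*=53.4647
step 3: (k=3,j=0): S=64.6871, (K−S)⁺=33.2229, hold=35.0404 ⇒ V=35.0404 continue | (k=3,j=1): S=94.6934, (K−S)⁺=3.2166, hold=17.5585 ⇒ V=17.5585 continue | (k=3,j=2): S=138.6187, (K−S)⁺=0.0000, hold=5.9381 ⇒ V=5.9381 continue | (k=3,j=3): S=202.9196, (K−S)⁺=0.0000, hold=1.1056 ⇒ V=1.1056 continue  boundary S*=-
step 2: (k=2,j=0): S=78.2652, (K−S)⁺=19.6448, hold=26.6621 ⇒ V=26.6621 continue | (k=2,j=1): S=114.5700, (K−S)⁺=0.0000, hold=12.0262 ⇒ V=12.0262 continue | (k=2,j=2): S=167.7154, (K−S)⁺=0.0000, hold=3.6462 ⇒ V=3.6462 continue  boundary S*=-
step 1: (k=1,j=0): S=94.6934, (K−S)⁺=3.2166, hold=19.6650 ⇒ V=19.6650 continue | (k=1,j=1): S=138.6187, (K−S)⁺=0.0000, hold=8.0407 ⇒ V=8.0407 continue  boundary S*=-
step 0: (k=0,j=0): S=114.5700, (K−S)⁺=0.0000, hold=14.1174 ⇒ V=14.1174 continue  boundary S*=-

price = 14.1174
boundary = - - - - 53.4647 44.1892 53.4647 64.6871 78.2652
tree:
14.1174
19.6650 8.0407
26.6621 12.0262 3.6462
35.0404 17.5585 5.9381 1.1056
44.4453 24.8917 9.5108 1.9812 0.1310
53.7208 34.0249 14.9103 3.5380 0.2485 0.0000
61.3871 44.4453 22.7141 6.2940 0.4713 0.0000 0.0000
67.7234 53.7208 33.2229 11.1476 0.8940 0.0000 0.0000 0.0000
72.9604 61.3871 44.4453 19.6448 1.6958 0.0000 0.0000 0.0000 0.0000
77.2889 67.7234 53.7208 33.2229 3.2166 0.0000 0.0000 0.0000 0.0000 0.0000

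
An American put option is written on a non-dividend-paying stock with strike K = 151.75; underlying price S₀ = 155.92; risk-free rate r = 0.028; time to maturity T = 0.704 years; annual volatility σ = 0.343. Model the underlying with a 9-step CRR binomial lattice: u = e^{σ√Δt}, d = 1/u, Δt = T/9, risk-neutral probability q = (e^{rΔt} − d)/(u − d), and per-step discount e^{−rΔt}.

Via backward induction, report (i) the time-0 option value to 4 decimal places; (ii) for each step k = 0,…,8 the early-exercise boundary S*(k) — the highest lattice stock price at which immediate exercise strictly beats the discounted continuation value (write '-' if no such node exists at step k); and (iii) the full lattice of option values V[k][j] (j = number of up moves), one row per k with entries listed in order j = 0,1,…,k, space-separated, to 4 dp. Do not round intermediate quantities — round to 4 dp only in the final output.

params: Δt=0.07822 u=1.10068 d=0.90853 q=0.48745 e^(-rΔt)=0.99781
t_9 payoffs: 85.9932 72.0854 55.2360 34.8230 10.0925 0.0000 0.0000 0.0000 0.0000 0.0000
t_8: node(8,0) S=72.3774 payoff=79.3726 vs cont=79.0406 → 79.3726 [stop]  node(8,1) S=87.6855 payoff=64.0645 vs cont=63.7325 → 64.0645 [stop]  node(8,2) S=106.2313 payoff=45.5187 vs cont=45.1867 → 45.5187 [stop]  node(8,3) S=128.6996 payoff=23.0504 vs cont=22.7184 → 23.0504 [stop]  node(8,4) S=155.9200 payoff=0.0000 vs cont=5.1616 → 5.1616 [wait]  node(8,5) S=188.8976 payoff=0.0000 vs cont=0.0000 → 0.0000 [wait]  node(8,6) S=228.8501 payoff=0.0000 vs cont=0.0000 → 0.0000 [wait]  node(8,7) S=277.2527 payoff=0.0000 vs cont=0.0000 → 0.0000 [wait]  node(8,8) S=335.8926 payoff=0.0000 vs cont=0.0000 → 0.0000 [wait]  ⇒ S*(8)=128.6996
t_7: node(7,0) S=79.6646 payoff=72.0854 vs cont=71.7534 → 72.0854 [stop]  node(7,1) S=96.5140 payoff=55.2360 vs cont=54.9040 → 55.2360 [stop]  node(7,2) S=116.9270 payoff=34.8230 vs cont=34.4910 → 34.8230 [stop]  node(7,3) S=141.6575 payoff=10.0925 vs cont=14.2992 → 14.2992 [wait]  node(7,4) S=171.6185 payoff=0.0000 vs cont=2.6398 → 2.6398 [wait]  node(7,5) S=207.9164 payoff=0.0000 vs cont=0.0000 → 0.0000 [wait]  node(7,6) S=251.8915 payoff=0.0000 vs cont=0.0000 → 0.0000 [wait]  node(7,7) S=305.1674 payoff=0.0000 vs cont=0.0000 → 0.0000 [wait]  ⇒ S*(7)=116.9270
t_6: node(6,0) S=87.6855 payoff=64.0645 vs cont=63.7325 → 64.0645 [stop]  node(6,1) S=106.2313 payoff=45.5187 vs cont=45.1867 → 45.5187 [stop]  node(6,2) S=128.6996 payoff=23.0504 vs cont=24.7645 → 24.7645 [wait]  node(6,3) S=155.9200 payoff=0.0000 vs cont=8.5971 → 8.5971 [wait]  node(6,4) S=188.8976 payoff=0.0000 vs cont=1.3501 → 1.3501 [wait]  node(6,5) S=228.8501 payoff=0.0000 vs cont=0.0000 → 0.0000 [wait]  node(6,6) S=277.2527 payoff=0.0000 vs cont=0.0000 → 0.0000 [wait]  ⇒ S*(6)=106.2313
t_5: node(5,0) S=96.5140 payoff=55.2360 vs cont=54.9040 → 55.2360 [stop]  node(5,1) S=116.9270 payoff=34.8230 vs cont=35.3247 → 35.3247 [wait]  node(5,2) S=141.6575 payoff=10.0925 vs cont=16.8468 → 16.8468 [wait]  node(5,3) S=171.6185 payoff=0.0000 vs cont=5.0535 → 5.0535 [wait]  node(5,4) S=207.9164 payoff=0.0000 vs cont=0.6905 → 0.6905 [wait]  node(5,5) S=251.8915 payoff=0.0000 vs cont=0.0000 → 0.0000 [wait]  ⇒ S*(5)=96.5140
t_4: node(4,0) S=106.2313 payoff=45.5187 vs cont=45.4307 → 45.5187 [stop]  node(4,1) S=128.6996 payoff=23.0504 vs cont=26.2601 → 26.2601 [wait]  node(4,2) S=155.9200 payoff=0.0000 vs cont=11.0739 → 11.0739 [wait]  node(4,3) S=188.8976 payoff=0.0000 vs cont=2.9203 → 2.9203 [wait]  node(4,4) S=228.8501 payoff=0.0000 vs cont=0.3531 → 0.3531 [wait]  ⇒ S*(4)=106.2313
t_3: node(3,0) S=116.9270 payoff=34.8230 vs cont=36.0521 → 36.0521 [wait]  node(3,1) S=141.6575 payoff=10.0925 vs cont=18.8164 → 18.8164 [wait]  node(3,2) S=171.6185 payoff=0.0000 vs cont=7.0839 → 7.0839 [wait]  node(3,3) S=207.9164 payoff=0.0000 vs cont=1.6653 → 1.6653 [wait]  ⇒ S*(3)=-
t_2: node(2,0) S=128.6996 payoff=23.0504 vs cont=27.5901 → 27.5901 [wait]  node(2,1) S=155.9200 payoff=0.0000 vs cont=13.0688 → 13.0688 [wait]  node(2,2) S=188.8976 payoff=0.0000 vs cont=4.4329 → 4.4329 [wait]  ⇒ S*(2)=-
t_1: node(1,0) S=141.6575 payoff=10.0925 vs cont=20.4669 → 20.4669 [wait]  node(1,1) S=171.6185 payoff=0.0000 vs cont=8.8399 → 8.8399 [wait]  ⇒ S*(1)=-
t_0: node(0,0) S=155.9200 payoff=0.0000 vs cont=14.7670 → 14.7670 [wait]  ⇒ S*(0)=-

price = 14.7670
boundary = - - - - 106.2313 96.5140 106.2313 116.9270 128.6996
tree:
14.7670
20.4669 8.8399
27.5901 13.0688 4.4329
36.0521 18.8164 7.0839 1.6653
45.5187 26.2601 11.0739 2.9203 0.3531
55.2360 35.3247 16.8468 5.0535 0.6905 0.0000
64.0645 45.5187 24.7645 8.5971 1.3501 0.0000 0.0000
72.0854 55.2360 34.8230 14.2992 2.6398 0.0000 0.0000 0.0000
79.3726 64.0645 45.5187 23.0504 5.1616 0.0000 0.0000 0.0000 0.0000
85.9932 72.0854 55.2360 34.8230 10.0925 0.0000 0.0000 0.0000 0.0000 0.0000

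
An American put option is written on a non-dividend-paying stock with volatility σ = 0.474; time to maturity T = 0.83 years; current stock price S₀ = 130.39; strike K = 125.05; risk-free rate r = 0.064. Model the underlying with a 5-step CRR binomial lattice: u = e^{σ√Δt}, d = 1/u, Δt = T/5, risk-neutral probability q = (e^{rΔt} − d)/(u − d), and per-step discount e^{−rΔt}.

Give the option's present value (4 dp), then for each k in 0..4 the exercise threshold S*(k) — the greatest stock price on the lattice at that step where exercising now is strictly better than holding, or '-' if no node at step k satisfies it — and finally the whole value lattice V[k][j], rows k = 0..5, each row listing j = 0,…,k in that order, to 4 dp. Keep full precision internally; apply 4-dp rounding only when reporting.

price = 17.4359
boundary = - - - 73.0514 88.6136
tree:
17.4359
26.1159 8.3967
37.7241 14.0895 2.4005
51.9986 23.0602 4.6597 0.0000
64.8278 36.4364 9.0454 0.0000 0.0000
75.4040 51.9986 17.5589 0.0000 0.0000 0.0000

Δt=0.16600, u=1.21303, d=0.82438, q=0.47935, disc=e^(-rΔt)=0.98943
k=5 terminal: V=max(K-S,0) → 75.4040 51.9986 17.5589 0.0000 0.0000 0.0000
k=4: j=0 S=60.2222 intr=64.8278 cont=63.5063 V=64.8278[EX]; j=1 S=88.6136 intr=36.4364 cont=35.1149 V=36.4364[EX]; j=2 S=130.3900 intr=0.0000 cont=9.0454 V=9.0454[hold]; j=3 S=191.8616 intr=0.0000 cont=0.0000 V=0.0000[hold]; j=4 S=282.3138 intr=0.0000 cont=0.0000 V=0.0000[hold]  S*(4)=88.6136
k=3: j=0 S=73.0514 intr=51.9986 cont=50.6771 V=51.9986[EX]; j=1 S=107.4911 intr=17.5589 cont=23.0602 V=23.0602[hold]; j=2 S=158.1671 intr=0.0000 cont=4.6597 V=4.6597[hold]; j=3 S=232.7341 intr=0.0000 cont=0.0000 V=0.0000[hold]  S*(3)=73.0514
k=2: j=0 S=88.6136 intr=36.4364 cont=37.7241 V=37.7241[hold]; j=1 S=130.3900 intr=0.0000 cont=14.0895 V=14.0895[hold]; j=2 S=191.8616 intr=0.0000 cont=2.4005 V=2.4005[hold]  S*(2)=-
k=1: j=0 S=107.4911 intr=17.5589 cont=26.1159 V=26.1159[hold]; j=1 S=158.1671 intr=0.0000 cont=8.3967 V=8.3967[hold]  S*(1)=-
k=0: j=0 S=130.3900 intr=0.0000 cont=17.4359 V=17.4359[hold]  S*(0)=-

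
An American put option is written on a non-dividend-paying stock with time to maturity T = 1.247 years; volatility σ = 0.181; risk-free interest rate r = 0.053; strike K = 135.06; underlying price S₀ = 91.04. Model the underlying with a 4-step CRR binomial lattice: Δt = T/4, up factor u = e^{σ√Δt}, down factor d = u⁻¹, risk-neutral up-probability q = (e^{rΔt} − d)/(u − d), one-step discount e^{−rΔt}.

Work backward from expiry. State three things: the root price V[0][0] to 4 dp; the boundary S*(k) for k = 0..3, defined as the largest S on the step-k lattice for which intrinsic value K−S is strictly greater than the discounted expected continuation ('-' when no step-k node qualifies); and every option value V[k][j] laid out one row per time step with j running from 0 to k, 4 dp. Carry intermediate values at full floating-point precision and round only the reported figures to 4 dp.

Δt=0.31175  u=1.10634  d=0.90388  q=0.55704  discount=0.98361
step 4 (expiry): payoffs max(K−S,0) = 74.2924 60.6807 44.0200 23.6274 0.0000
step 3: (k=3,j=0): S=67.2298, (K−S)⁺=67.8302, hold=65.6169 ⇒ V=67.8302 exercise | (k=3,j=1): S=82.2891, (K−S)⁺=52.7709, hold=50.5577 ⇒ V=52.7709 exercise | (k=3,j=2): S=100.7215, (K−S)⁺=34.3385, hold=32.1252 ⇒ V=34.3385 exercise | (k=3,j=3): S=123.2828, (K−S)⁺=11.7772, hold=10.2944 ⇒ V=11.7772 exercise  boundary S*=123.2828
step 2: (k=2,j=0): S=74.3793, (K−S)⁺=60.6807, hold=58.4675 ⇒ V=60.6807 exercise | (k=2,j=1): S=91.0400, (K−S)⁺=44.0200, hold=41.8068 ⇒ V=44.0200 exercise | (k=2,j=2): S=111.4326, (K−S)⁺=23.6274, hold=21.4141 ⇒ V=23.6274 exercise  boundary S*=111.4326
step 1: (k=1,j=0): S=82.2891, (K−S)⁺=52.7709, hold=50.5577 ⇒ V=52.7709 exercise | (k=1,j=1): S=100.7215, (K−S)⁺=34.3385, hold=32.1252 ⇒ V=34.3385 exercise  boundary S*=100.7215
step 0: (k=0,j=0): S=91.0400, (K−S)⁺=44.0200, hold=41.8068 ⇒ V=44.0200 exercise  boundary S*=91.0400

price = 44.0200
boundary = 91.0400 100.7215 111.4326 123.2828
tree:
44.0200
52.7709 34.3385
60.6807 44.0200 23.6274
67.8302 52.7709 34.3385 11.7772
74.2924 60.6807 44.0200 23.6274 0.0000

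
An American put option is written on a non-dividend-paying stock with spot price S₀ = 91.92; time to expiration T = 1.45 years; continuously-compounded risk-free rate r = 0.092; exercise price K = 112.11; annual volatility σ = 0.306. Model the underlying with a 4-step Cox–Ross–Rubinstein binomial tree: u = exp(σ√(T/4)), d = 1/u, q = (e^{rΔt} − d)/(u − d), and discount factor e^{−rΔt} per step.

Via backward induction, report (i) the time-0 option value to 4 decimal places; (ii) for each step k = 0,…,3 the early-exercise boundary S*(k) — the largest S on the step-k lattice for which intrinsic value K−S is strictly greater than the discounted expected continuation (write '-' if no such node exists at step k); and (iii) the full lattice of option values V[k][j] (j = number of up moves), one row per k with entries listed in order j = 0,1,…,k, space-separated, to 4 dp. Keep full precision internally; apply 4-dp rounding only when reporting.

price = 21.4779
boundary = - 76.4535 63.5893 76.4535
tree:
21.4779
35.6565 11.0037
48.5207 20.3539 3.9001
59.2203 35.6565 8.8737 0.0000
68.1195 48.5207 20.1900 0.0000 0.0000

Δt=0.36250, u=1.20230, d=0.83174, q=0.54559, disc=e^(-rΔt)=0.96720
k=4 terminal: V=max(K-S,0) → 68.1195 48.5207 20.1900 0.0000 0.0000
k=3: j=0 S=52.8897 intr=59.2203 cont=55.5430 V=59.2203[EX]; j=1 S=76.4535 intr=35.6565 cont=31.9793 V=35.6565[EX]; j=2 S=110.5154 intr=1.5946 cont=8.8737 V=8.8737[hold]; j=3 S=159.7528 intr=0.0000 cont=0.0000 V=0.0000[hold]  S*(3)=76.4535
k=2: j=0 S=63.5893 intr=48.5207 cont=44.8435 V=48.5207[EX]; j=1 S=91.9200 intr=20.1900 cont=20.3539 V=20.3539[hold]; j=2 S=132.8727 intr=0.0000 cont=3.9001 V=3.9001[hold]  S*(2)=63.5893
k=1: j=0 S=76.4535 intr=35.6565 cont=32.0658 V=35.6565[EX]; j=1 S=110.5154 intr=1.5946 cont=11.0037 V=11.0037[hold]  S*(1)=76.4535
k=0: j=0 S=91.9200 intr=20.1900 cont=21.4779 V=21.4779[hold]  S*(0)=-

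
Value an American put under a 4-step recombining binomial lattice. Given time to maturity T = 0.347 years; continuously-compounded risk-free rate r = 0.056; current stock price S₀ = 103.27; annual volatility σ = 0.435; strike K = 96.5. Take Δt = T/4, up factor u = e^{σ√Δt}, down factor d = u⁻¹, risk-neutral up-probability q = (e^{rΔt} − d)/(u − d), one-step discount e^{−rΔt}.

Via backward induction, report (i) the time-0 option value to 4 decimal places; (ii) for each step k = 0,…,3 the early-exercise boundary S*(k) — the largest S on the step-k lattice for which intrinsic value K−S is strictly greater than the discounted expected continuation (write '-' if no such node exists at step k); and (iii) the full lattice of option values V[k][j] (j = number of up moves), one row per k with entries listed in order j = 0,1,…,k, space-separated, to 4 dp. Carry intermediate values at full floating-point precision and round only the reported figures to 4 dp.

price = 6.6913
boundary = - - - 70.3147
tree:
6.6913
11.0126 2.2056
17.4695 4.3201 0.0000
26.1853 8.4618 0.0000 0.0000
34.6409 16.5739 0.0000 0.0000 0.0000

Δt=0.08675, u=1.13669, d=0.87975, q=0.48697, disc=e^(-rΔt)=0.99515
k=4 terminal: V=max(K-S,0) → 34.6409 16.5739 0.0000 0.0000 0.0000
k=3: j=0 S=70.3147 intr=26.1853 cont=25.7177 V=26.1853[EX]; j=1 S=90.8514 intr=5.6486 cont=8.4618 V=8.4618[hold]; j=2 S=117.3862 intr=0.0000 cont=0.0000 V=0.0000[hold]; j=3 S=151.6709 intr=0.0000 cont=0.0000 V=0.0000[hold]  S*(3)=70.3147
k=2: j=0 S=79.9261 intr=16.5739 cont=17.4695 V=17.4695[hold]; j=1 S=103.2700 intr=0.0000 cont=4.3201 V=4.3201[hold]; j=2 S=133.4319 intr=0.0000 cont=0.0000 V=0.0000[hold]  S*(2)=-
k=1: j=0 S=90.8514 intr=5.6486 cont=11.0126 V=11.0126[hold]; j=1 S=117.3862 intr=0.0000 cont=2.2056 V=2.2056[hold]  S*(1)=-
k=0: j=0 S=103.2700 intr=0.0000 cont=6.6913 V=6.6913[hold]  S*(0)=-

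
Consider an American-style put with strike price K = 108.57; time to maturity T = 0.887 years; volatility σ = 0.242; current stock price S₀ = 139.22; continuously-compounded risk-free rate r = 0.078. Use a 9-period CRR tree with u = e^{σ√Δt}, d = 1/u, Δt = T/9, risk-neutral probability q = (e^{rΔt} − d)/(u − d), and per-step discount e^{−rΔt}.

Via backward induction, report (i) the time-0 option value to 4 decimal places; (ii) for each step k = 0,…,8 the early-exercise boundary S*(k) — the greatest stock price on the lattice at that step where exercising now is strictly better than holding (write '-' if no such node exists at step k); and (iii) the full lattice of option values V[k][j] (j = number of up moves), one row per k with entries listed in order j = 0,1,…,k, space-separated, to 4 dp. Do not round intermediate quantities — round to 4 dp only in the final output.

Δt=0.09856  u=1.07893  d=0.92684  q=0.53176  discount=0.99234
step 9 (expiry): payoffs max(K−S,0) = 38.3029 26.7723 13.3497 0.0000 0.0000 0.0000 0.0000 0.0000 0.0000 0.0000
step 8: (k=8,j=0): S=75.8135, (K−S)⁺=32.7565, hold=31.9251 ⇒ V=32.7565 exercise | (k=8,j=1): S=88.2542, (K−S)⁺=20.3158, hold=19.4844 ⇒ V=20.3158 exercise | (k=8,j=2): S=102.7363, (K−S)⁺=5.8337, hold=6.2031 ⇒ V=6.2031 continue | (k=8,j=3): S=119.5949, (K−S)⁺=0.0000, hold=0.0000 ⇒ V=0.0000 continue | (k=8,j=4): S=139.2200, (K−S)⁺=0.0000, hold=0.0000 ⇒ V=0.0000 continue | (k=8,j=5): S=162.0654, (K−S)⁺=0.0000, hold=0.0000 ⇒ V=0.0000 continue | (k=8,j=6): S=188.6597, (K−S)⁺=0.0000, hold=0.0000 ⇒ V=0.0000 continue | (k=8,j=7): S=219.6180, (K−S)⁺=0.0000, hold=0.0000 ⇒ V=0.0000 continue | (k=8,j=8): S=255.6565, (K−S)⁺=0.0000, hold=0.0000 ⇒ V=0.0000 continue  boundary S*=88.2542
step 7: (k=7,j=0): S=81.7977, (K−S)⁺=26.7723, hold=25.9409 ⇒ V=26.7723 exercise | (k=7,j=1): S=95.2203, (K−S)⁺=13.3497, hold=12.7132 ⇒ V=13.3497 exercise | (k=7,j=2): S=110.8456, (K−S)⁺=0.0000, hold=2.8823 ⇒ V=2.8823 continue | (k=7,j=3): S=129.0349, (K−S)⁺=0.0000, hold=0.0000 ⇒ V=0.0000 continue | (k=7,j=4): S=150.2090, (K−S)⁺=0.0000, hold=0.0000 ⇒ V=0.0000 continue | (k=7,j=5): S=174.8577, (K−S)⁺=0.0000, hold=0.0000 ⇒ V=0.0000 continue | (k=7,j=6): S=203.5512, (K−S)⁺=0.0000, hold=0.0000 ⇒ V=0.0000 continue | (k=7,j=7): S=236.9531, (K−S)⁺=0.0000, hold=0.0000 ⇒ V=0.0000 continue  boundary S*=95.2203
step 6: (k=6,j=0): S=88.2542, (K−S)⁺=20.3158, hold=19.4844 ⇒ V=20.3158 exercise | (k=6,j=1): S=102.7363, (K−S)⁺=5.8337, hold=7.7240 ⇒ V=7.7240 continue | (k=6,j=2): S=119.5949, (K−S)⁺=0.0000, hold=1.3393 ⇒ V=1.3393 continue | (k=6,j=3): S=139.2200, (K−S)⁺=0.0000, hold=0.0000 ⇒ V=0.0000 continue | (k=6,j=4): S=162.0654, (K−S)⁺=0.0000, hold=0.0000 ⇒ V=0.0000 continue | (k=6,j=5): S=188.6597, (K−S)⁺=0.0000, hold=0.0000 ⇒ V=0.0000 continue | (k=6,j=6): S=219.6180, (K−S)⁺=0.0000, hold=0.0000 ⇒ V=0.0000 continue  boundary S*=88.2542
step 5: (k=5,j=0): S=95.2203, (K−S)⁺=13.3497, hold=13.5158 ⇒ V=13.5158 continue | (k=5,j=1): S=110.8456, (K−S)⁺=0.0000, hold=4.2957 ⇒ V=4.2957 continue | (k=5,j=2): S=129.0349, (K−S)⁺=0.0000, hold=0.6223 ⇒ V=0.6223 continue | (k=5,j=3): S=150.2090, (K−S)⁺=0.0000, hold=0.0000 ⇒ V=0.0000 continue | (k=5,j=4): S=174.8577, (K−S)⁺=0.0000, hold=0.0000 ⇒ V=0.0000 continue | (k=5,j=5): S=203.5512, (K−S)⁺=0.0000, hold=0.0000 ⇒ V=0.0000 continue  boundary S*=-
step 4: (k=4,j=0): S=102.7363, (K−S)⁺=5.8337, hold=8.5470 ⇒ V=8.5470 continue | (k=4,j=1): S=119.5949, (K−S)⁺=0.0000, hold=2.3244 ⇒ V=2.3244 continue | (k=4,j=2): S=139.2200, (K−S)⁺=0.0000, hold=0.2892 ⇒ V=0.2892 continue | (k=4,j=3): S=162.0654, (K−S)⁺=0.0000, hold=0.0000 ⇒ V=0.0000 continue | (k=4,j=4): S=188.6597, (K−S)⁺=0.0000, hold=0.0000 ⇒ V=0.0000 continue  boundary S*=-
step 3: (k=3,j=0): S=110.8456, (K−S)⁺=0.0000, hold=5.1980 ⇒ V=5.1980 continue | (k=3,j=1): S=129.0349, (K−S)⁺=0.0000, hold=1.2327 ⇒ V=1.2327 continue | (k=3,j=2): S=150.2090, (K−S)⁺=0.0000, hold=0.1344 ⇒ V=0.1344 continue | (k=3,j=3): S=174.8577, (K−S)⁺=0.0000, hold=0.0000 ⇒ V=0.0000 continue  boundary S*=-
step 2: (k=2,j=0): S=119.5949, (K−S)⁺=0.0000, hold=3.0658 ⇒ V=3.0658 continue | (k=2,j=1): S=139.2200, (K−S)⁺=0.0000, hold=0.6437 ⇒ V=0.6437 continue | (k=2,j=2): S=162.0654, (K−S)⁺=0.0000, hold=0.0624 ⇒ V=0.0624 continue  boundary S*=-
step 1: (k=1,j=0): S=129.0349, (K−S)⁺=0.0000, hold=1.7642 ⇒ V=1.7642 continue | (k=1,j=1): S=150.2090, (K−S)⁺=0.0000, hold=0.3320 ⇒ V=0.3320 continue  boundary S*=-
step 0: (k=0,j=0): S=139.2200, (K−S)⁺=0.0000, hold=0.9950 ⇒ V=0.9950 continue  boundary S*=-

price = 0.9950
boundary = - - - - - - 88.2542 95.2203 88.2542
tree:
0.9950
1.7642 0.3320
3.0658 0.6437 0.0624
5.1980 1.2327 0.1344 0.0000
8.5470 2.3244 0.2892 0.0000 0.0000
13.5158 4.2957 0.6223 0.0000 0.0000 0.0000
20.3158 7.7240 1.3393 0.0000 0.0000 0.0000 0.0000
26.7723 13.3497 2.8823 0.0000 0.0000 0.0000 0.0000 0.0000
32.7565 20.3158 6.2031 0.0000 0.0000 0.0000 0.0000 0.0000 0.0000
38.3029 26.7723 13.3497 0.0000 0.0000 0.0000 0.0000 0.0000 0.0000 0.0000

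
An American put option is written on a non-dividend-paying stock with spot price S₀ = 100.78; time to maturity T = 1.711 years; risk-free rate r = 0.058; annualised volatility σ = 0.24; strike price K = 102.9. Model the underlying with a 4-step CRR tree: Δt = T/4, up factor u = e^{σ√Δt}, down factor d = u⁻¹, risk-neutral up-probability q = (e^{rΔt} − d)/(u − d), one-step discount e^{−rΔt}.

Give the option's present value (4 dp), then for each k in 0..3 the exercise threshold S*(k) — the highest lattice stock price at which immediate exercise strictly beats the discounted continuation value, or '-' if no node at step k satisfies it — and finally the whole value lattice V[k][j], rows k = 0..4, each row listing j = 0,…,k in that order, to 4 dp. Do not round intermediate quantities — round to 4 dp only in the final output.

price = 9.7868
boundary = - - 73.6267 86.1400
tree:
9.7868
17.3459 3.8161
29.2733 8.0131 0.4259
39.9689 16.7600 0.9502 0.0000
49.1107 29.2733 2.1200 0.0000 0.0000

params: Δt=0.42775 u=1.16996 d=0.85473 q=0.54053 e^(-rΔt)=0.97550
t_4 payoffs: 49.1107 29.2733 2.1200 0.0000 0.0000
t_3: node(3,0) S=62.9311 payoff=39.9689 vs cont=37.4474 → 39.9689 [stop]  node(3,1) S=86.1400 payoff=16.7600 vs cont=14.2385 → 16.7600 [stop]  node(3,2) S=117.9082 payoff=0.0000 vs cont=0.9502 → 0.9502 [wait]  node(3,3) S=161.3924 payoff=0.0000 vs cont=0.0000 → 0.0000 [wait]  ⇒ S*(3)=86.1400
t_2: node(2,0) S=73.6267 payoff=29.2733 vs cont=26.7518 → 29.2733 [stop]  node(2,1) S=100.7800 payoff=2.1200 vs cont=8.0131 → 8.0131 [wait]  node(2,2) S=137.9474 payoff=0.0000 vs cont=0.4259 → 0.4259 [wait]  ⇒ S*(2)=73.6267
t_1: node(1,0) S=86.1400 payoff=16.7600 vs cont=17.3459 → 17.3459 [wait]  node(1,1) S=117.9082 payoff=0.0000 vs cont=3.8161 → 3.8161 [wait]  ⇒ S*(1)=-
t_0: node(0,0) S=100.7800 payoff=2.1200 vs cont=9.7868 → 9.7868 [wait]  ⇒ S*(0)=-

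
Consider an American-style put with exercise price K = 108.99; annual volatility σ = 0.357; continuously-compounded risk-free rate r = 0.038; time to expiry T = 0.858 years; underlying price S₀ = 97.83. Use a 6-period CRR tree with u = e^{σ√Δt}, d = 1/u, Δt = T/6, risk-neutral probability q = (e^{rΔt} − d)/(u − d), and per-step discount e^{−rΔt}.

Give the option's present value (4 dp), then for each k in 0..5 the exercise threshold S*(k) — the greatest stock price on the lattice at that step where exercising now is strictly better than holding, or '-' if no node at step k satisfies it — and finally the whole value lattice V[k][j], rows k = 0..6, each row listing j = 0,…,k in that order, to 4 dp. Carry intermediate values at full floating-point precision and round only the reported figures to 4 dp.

price = 18.5587
boundary = - - 74.6813 65.2502 74.6813 85.4756
tree:
18.5587
25.7164 11.2094
34.3087 16.9323 5.2925
43.7398 24.6697 8.9526 1.4873
51.9799 34.3087 14.7689 2.9118 0.0000
59.1794 43.7398 23.5144 5.7005 0.0000 0.0000
65.4697 51.9799 34.3087 11.1600 0.0000 0.0000 0.0000

Δt=0.14300, u=1.14454, d=0.87372, q=0.48642, disc=e^(-rΔt)=0.99458
k=6 terminal: V=max(K-S,0) → 65.4697 51.9799 34.3087 11.1600 0.0000 0.0000 0.0000
k=5: j=0 S=49.8106 intr=59.1794 cont=58.5888 V=59.1794[EX]; j=1 S=65.2502 intr=43.7398 cont=43.1492 V=43.7398[EX]; j=2 S=85.4756 intr=23.5144 cont=22.9238 V=23.5144[EX]; j=3 S=111.9701 intr=0.0000 cont=5.7005 V=5.7005[hold]; j=4 S=146.6771 intr=0.0000 cont=0.0000 V=0.0000[hold]; j=5 S=192.1421 intr=0.0000 cont=0.0000 V=0.0000[hold]  S*(5)=85.4756
k=4: j=0 S=57.0101 intr=51.9799 cont=51.3893 V=51.9799[EX]; j=1 S=74.6813 intr=34.3087 cont=33.7181 V=34.3087[EX]; j=2 S=97.8300 intr=11.1600 cont=14.7689 V=14.7689[hold]; j=3 S=128.1540 intr=0.0000 cont=2.9118 V=2.9118[hold]; j=4 S=167.8775 intr=0.0000 cont=0.0000 V=0.0000[hold]  S*(4)=74.6813
k=3: j=0 S=65.2502 intr=43.7398 cont=43.1492 V=43.7398[EX]; j=1 S=85.4756 intr=23.5144 cont=24.6697 V=24.6697[hold]; j=2 S=111.9701 intr=0.0000 cont=8.9526 V=8.9526[hold]; j=3 S=146.6771 intr=0.0000 cont=1.4873 V=1.4873[hold]  S*(3)=65.2502
k=2: j=0 S=74.6813 intr=34.3087 cont=34.2770 V=34.3087[EX]; j=1 S=97.8300 intr=11.1600 cont=16.9323 V=16.9323[hold]; j=2 S=128.1540 intr=0.0000 cont=5.2925 V=5.2925[hold]  S*(2)=74.6813
k=1: j=0 S=85.4756 intr=23.5144 cont=25.7164 V=25.7164[hold]; j=1 S=111.9701 intr=0.0000 cont=11.2094 V=11.2094[hold]  S*(1)=-
k=0: j=0 S=97.8300 intr=11.1600 cont=18.5587 V=18.5587[hold]  S*(0)=-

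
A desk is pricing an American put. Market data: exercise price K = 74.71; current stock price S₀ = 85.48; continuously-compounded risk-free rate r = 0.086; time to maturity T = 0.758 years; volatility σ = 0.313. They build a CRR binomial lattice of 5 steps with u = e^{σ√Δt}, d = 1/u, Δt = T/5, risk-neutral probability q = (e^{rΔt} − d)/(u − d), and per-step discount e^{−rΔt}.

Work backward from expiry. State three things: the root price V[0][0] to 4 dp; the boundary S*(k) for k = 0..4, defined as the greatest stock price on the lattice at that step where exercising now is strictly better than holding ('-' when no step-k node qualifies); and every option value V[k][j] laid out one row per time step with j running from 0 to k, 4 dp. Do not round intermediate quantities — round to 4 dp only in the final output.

Δt=0.15160, u=1.12961, d=0.88526, q=0.52328, disc=e^(-rΔt)=0.98705
k=5 terminal: V=max(K-S,0) → 28.2340 15.4061 0.0000 0.0000 0.0000 0.0000
k=4: j=0 S=52.4996 intr=22.2104 cont=21.2427 V=22.2104[EX]; j=1 S=66.9900 intr=7.7200 cont=7.2493 V=7.7200[EX]; j=2 S=85.4800 intr=0.0000 cont=0.0000 V=0.0000[hold]; j=3 S=109.0734 intr=0.0000 cont=0.0000 V=0.0000[hold]; j=4 S=139.1788 intr=0.0000 cont=0.0000 V=0.0000[hold]  S*(4)=66.9900
k=3: j=0 S=59.3039 intr=15.4061 cont=14.4384 V=15.4061[EX]; j=1 S=75.6724 intr=0.0000 cont=3.6326 V=3.6326[hold]; j=2 S=96.5587 intr=0.0000 cont=0.0000 V=0.0000[hold]; j=3 S=123.2100 intr=0.0000 cont=0.0000 V=0.0000[hold]  S*(3)=59.3039
k=2: j=0 S=66.9900 intr=7.7200 cont=9.1255 V=9.1255[hold]; j=1 S=85.4800 intr=0.0000 cont=1.7093 V=1.7093[hold]; j=2 S=109.0734 intr=0.0000 cont=0.0000 V=0.0000[hold]  S*(2)=-
k=1: j=0 S=75.6724 intr=0.0000 cont=5.1769 V=5.1769[hold]; j=1 S=96.5587 intr=0.0000 cont=0.8043 V=0.8043[hold]  S*(1)=-
k=0: j=0 S=85.4800 intr=0.0000 cont=2.8514 V=2.8514[hold]  S*(0)=-

price = 2.8514
boundary = - - - 59.3039 66.9900
tree:
2.8514
5.1769 0.8043
9.1255 1.7093 0.0000
15.4061 3.6326 0.0000 0.0000
22.2104 7.7200 0.0000 0.0000 0.0000
28.2340 15.4061 0.0000 0.0000 0.0000 0.0000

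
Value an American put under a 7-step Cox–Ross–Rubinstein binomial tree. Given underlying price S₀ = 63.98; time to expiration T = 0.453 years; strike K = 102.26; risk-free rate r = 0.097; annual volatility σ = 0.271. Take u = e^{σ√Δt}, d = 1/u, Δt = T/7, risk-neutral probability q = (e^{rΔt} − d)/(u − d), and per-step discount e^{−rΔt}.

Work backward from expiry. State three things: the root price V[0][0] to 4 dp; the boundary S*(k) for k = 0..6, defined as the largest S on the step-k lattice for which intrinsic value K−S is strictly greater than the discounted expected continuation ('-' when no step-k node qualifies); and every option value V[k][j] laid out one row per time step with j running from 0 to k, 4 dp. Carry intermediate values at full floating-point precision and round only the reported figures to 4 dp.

price = 38.2800
boundary = 63.9800 68.5464 73.4386 78.6800 84.2956 90.3119 84.2956
tree:
38.2800
42.5422 33.7136
46.5204 38.2800 28.8214
50.2336 42.5422 33.7136 23.5800
53.6994 46.5204 38.2800 28.8214 17.9644
56.9344 50.2336 42.5422 33.7136 23.5800 11.9481
59.9539 53.6994 46.5204 38.2800 28.8214 17.9644 5.5994
62.7722 56.9344 50.2336 42.5422 33.7136 23.5800 11.9481 0.0000

Δt=0.06471  u=1.07137  d=0.93338  q=0.52841  discount=0.99374
step 7 (expiry): payoffs max(K−S,0) = 62.7722 56.9344 50.2336 42.5422 33.7136 23.5800 11.9481 0.0000
step 6: (k=6,j=0): S=42.3061, (K−S)⁺=59.9539, hold=59.3140 ⇒ V=59.9539 exercise | (k=6,j=1): S=48.5606, (K−S)⁺=53.6994, hold=53.0595 ⇒ V=53.6994 exercise | (k=6,j=2): S=55.7396, (K−S)⁺=46.5204, hold=45.8805 ⇒ V=46.5204 exercise | (k=6,j=3): S=63.9800, (K−S)⁺=38.2800, hold=37.6401 ⇒ V=38.2800 exercise | (k=6,j=4): S=73.4386, (K−S)⁺=28.8214, hold=28.1815 ⇒ V=28.8214 exercise | (k=6,j=5): S=84.2956, (K−S)⁺=17.9644, hold=17.3245 ⇒ V=17.9644 exercise | (k=6,j=6): S=96.7576, (K−S)⁺=5.5024, hold=5.5994 ⇒ V=5.5994 continue  boundary S*=84.2956
step 5: (k=5,j=0): S=45.3256, (K−S)⁺=56.9344, hold=56.2945 ⇒ V=56.9344 exercise | (k=5,j=1): S=52.0264, (K−S)⁺=50.2336, hold=49.5937 ⇒ V=50.2336 exercise | (k=5,j=2): S=59.7178, (K−S)⁺=42.5422, hold=41.9023 ⇒ V=42.5422 exercise | (k=5,j=3): S=68.5464, (K−S)⁺=33.7136, hold=33.0737 ⇒ V=33.7136 exercise | (k=5,j=4): S=78.6800, (K−S)⁺=23.5800, hold=22.9400 ⇒ V=23.5800 exercise | (k=5,j=5): S=90.3119, (K−S)⁺=11.9481, hold=11.3591 ⇒ V=11.9481 exercise  boundary S*=90.3119
step 4: (k=4,j=0): S=48.5606, (K−S)⁺=53.6994, hold=53.0595 ⇒ V=53.6994 exercise | (k=4,j=1): S=55.7396, (K−S)⁺=46.5204, hold=45.8805 ⇒ V=46.5204 exercise | (k=4,j=2): S=63.9800, (K−S)⁺=38.2800, hold=37.6401 ⇒ V=38.2800 exercise | (k=4,j=3): S=73.4386, (K−S)⁺=28.8214, hold=28.1815 ⇒ V=28.8214 exercise | (k=4,j=4): S=84.2956, (K−S)⁺=17.9644, hold=17.3245 ⇒ V=17.9644 exercise  boundary S*=84.2956
step 3: (k=3,j=0): S=52.0264, (K−S)⁺=50.2336, hold=49.5937 ⇒ V=50.2336 exercise | (k=3,j=1): S=59.7178, (K−S)⁺=42.5422, hold=41.9023 ⇒ V=42.5422 exercise | (k=3,j=2): S=68.5464, (K−S)⁺=33.7136, hold=33.0737 ⇒ V=33.7136 exercise | (k=3,j=3): S=78.6800, (K−S)⁺=23.5800, hold=22.9400 ⇒ V=23.5800 exercise  boundary S*=78.6800
step 2: (k=2,j=0): S=55.7396, (K−S)⁺=46.5204, hold=45.8805 ⇒ V=46.5204 exercise | (k=2,j=1): S=63.9800, (K−S)⁺=38.2800, hold=37.6401 ⇒ V=38.2800 exercise | (k=2,j=2): S=73.4386, (K−S)⁺=28.8214, hold=28.1815 ⇒ V=28.8214 exercise  boundary S*=73.4386
step 1: (k=1,j=0): S=59.7178, (K−S)⁺=42.5422, hold=41.9023 ⇒ V=42.5422 exercise | (k=1,j=1): S=68.5464, (K−S)⁺=33.7136, hold=33.0737 ⇒ V=33.7136 exercise  boundary S*=68.5464
step 0: (k=0,j=0): S=63.9800, (K−S)⁺=38.2800, hold=37.6401 ⇒ V=38.2800 exercise  boundary S*=63.9800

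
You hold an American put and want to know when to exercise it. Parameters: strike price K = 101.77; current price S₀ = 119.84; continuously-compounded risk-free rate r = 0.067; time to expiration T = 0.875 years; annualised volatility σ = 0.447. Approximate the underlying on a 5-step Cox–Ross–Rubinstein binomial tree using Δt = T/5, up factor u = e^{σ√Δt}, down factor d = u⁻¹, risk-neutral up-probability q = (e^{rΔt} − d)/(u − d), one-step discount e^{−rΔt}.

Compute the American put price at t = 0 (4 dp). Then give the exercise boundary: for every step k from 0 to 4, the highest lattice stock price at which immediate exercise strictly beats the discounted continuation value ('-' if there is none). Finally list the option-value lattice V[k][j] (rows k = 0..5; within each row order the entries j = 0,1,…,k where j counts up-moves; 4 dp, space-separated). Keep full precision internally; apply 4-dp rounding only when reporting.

price = 8.5074
boundary = - - - 68.3866 82.4482
tree:
8.5074
13.8820 3.0015
21.9916 5.5995 0.3128
33.3834 10.4176 0.6143 0.0000
45.0468 19.3218 1.2063 0.0000 0.0000
54.7210 33.3834 2.3688 0.0000 0.0000 0.0000

Δt=0.17500  u=1.20562  d=0.82945  q=0.48474  discount=0.98834
step 5 (expiry): payoffs max(K−S,0) = 54.7210 33.3834 2.3688 0.0000 0.0000 0.0000
step 4: (k=4,j=0): S=56.7232, (K−S)⁺=45.0468, hold=43.8605 ⇒ V=45.0468 exercise | (k=4,j=1): S=82.4482, (K−S)⁺=19.3218, hold=18.1355 ⇒ V=19.3218 exercise | (k=4,j=2): S=119.8400, (K−S)⁺=0.0000, hold=1.2063 ⇒ V=1.2063 continue | (k=4,j=3): S=174.1896, (K−S)⁺=0.0000, hold=0.0000 ⇒ V=0.0000 continue | (k=4,j=4): S=253.1878, (K−S)⁺=0.0000, hold=0.0000 ⇒ V=0.0000 continue  boundary S*=82.4482
step 3: (k=3,j=0): S=68.3866, (K−S)⁺=33.3834, hold=32.1971 ⇒ V=33.3834 exercise | (k=3,j=1): S=99.4012, (K−S)⁺=2.3688, hold=10.4176 ⇒ V=10.4176 continue | (k=3,j=2): S=144.4814, (K−S)⁺=0.0000, hold=0.6143 ⇒ V=0.6143 continue | (k=3,j=3): S=210.0064, (K−S)⁺=0.0000, hold=0.0000 ⇒ V=0.0000 continue  boundary S*=68.3866
step 2: (k=2,j=0): S=82.4482, (K−S)⁺=19.3218, hold=21.9916 ⇒ V=21.9916 continue | (k=2,j=1): S=119.8400, (K−S)⁺=0.0000, hold=5.5995 ⇒ V=5.5995 continue | (k=2,j=2): S=174.1896, (K−S)⁺=0.0000, hold=0.3128 ⇒ V=0.3128 continue  boundary S*=-
step 1: (k=1,j=0): S=99.4012, (K−S)⁺=2.3688, hold=13.8820 ⇒ V=13.8820 continue | (k=1,j=1): S=144.4814, (K−S)⁺=0.0000, hold=3.0015 ⇒ V=3.0015 continue  boundary S*=-
step 0: (k=0,j=0): S=119.8400, (K−S)⁺=0.0000, hold=8.5074 ⇒ V=8.5074 continue  boundary S*=-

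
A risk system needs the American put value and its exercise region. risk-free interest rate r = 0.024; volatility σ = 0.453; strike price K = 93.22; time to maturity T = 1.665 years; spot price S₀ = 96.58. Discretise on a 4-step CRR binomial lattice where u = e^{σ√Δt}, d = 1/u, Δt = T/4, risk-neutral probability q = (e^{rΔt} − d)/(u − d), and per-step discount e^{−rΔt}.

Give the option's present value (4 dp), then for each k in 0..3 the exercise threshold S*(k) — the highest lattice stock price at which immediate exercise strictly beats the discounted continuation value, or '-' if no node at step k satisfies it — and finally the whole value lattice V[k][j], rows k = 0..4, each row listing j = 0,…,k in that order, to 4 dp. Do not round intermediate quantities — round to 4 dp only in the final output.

price = 17.6888
boundary = - - 53.8307 40.1885
tree:
17.6888
26.9119 6.5567
39.3893 11.9193 0.0000
53.0315 21.6678 0.0000 0.0000
63.2165 39.3893 0.0000 0.0000 0.0000

Δt=0.41625  u=1.33946  d=0.74657  q=0.44438  discount=0.99006
step 4 (expiry): payoffs max(K−S,0) = 63.2165 39.3893 0.0000 0.0000 0.0000
step 3: (k=3,j=0): S=40.1885, (K−S)⁺=53.0315, hold=52.1049 ⇒ V=53.0315 exercise | (k=3,j=1): S=72.1039, (K−S)⁺=21.1161, hold=21.6678 ⇒ V=21.6678 continue | (k=3,j=2): S=129.3647, (K−S)⁺=0.0000, hold=0.0000 ⇒ V=0.0000 continue | (k=3,j=3): S=232.0989, (K−S)⁺=0.0000, hold=0.0000 ⇒ V=0.0000 continue  boundary S*=40.1885
step 2: (k=2,j=0): S=53.8307, (K−S)⁺=39.3893, hold=38.7054 ⇒ V=39.3893 exercise | (k=2,j=1): S=96.5800, (K−S)⁺=0.0000, hold=11.9193 ⇒ V=11.9193 continue | (k=2,j=2): S=173.2784, (K−S)⁺=0.0000, hold=0.0000 ⇒ V=0.0000 continue  boundary S*=53.8307
step 1: (k=1,j=0): S=72.1039, (K−S)⁺=21.1161, hold=26.9119 ⇒ V=26.9119 continue | (k=1,j=1): S=129.3647, (K−S)⁺=0.0000, hold=6.5567 ⇒ V=6.5567 continue  boundary S*=-
step 0: (k=0,j=0): S=96.5800, (K−S)⁺=0.0000, hold=17.6888 ⇒ V=17.6888 continue  boundary S*=-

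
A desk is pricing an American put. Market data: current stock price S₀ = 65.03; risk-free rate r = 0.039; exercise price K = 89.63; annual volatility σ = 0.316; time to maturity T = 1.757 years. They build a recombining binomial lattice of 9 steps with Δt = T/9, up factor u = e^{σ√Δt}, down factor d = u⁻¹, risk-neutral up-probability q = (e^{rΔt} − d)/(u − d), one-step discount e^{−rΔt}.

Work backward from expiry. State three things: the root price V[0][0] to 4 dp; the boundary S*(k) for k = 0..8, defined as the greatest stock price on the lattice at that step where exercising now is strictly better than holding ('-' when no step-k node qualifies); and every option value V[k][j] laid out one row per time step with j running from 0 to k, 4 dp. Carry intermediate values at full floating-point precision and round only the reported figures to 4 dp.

price = 26.0413
boundary = - 56.5558 49.1859 56.5558 49.1859 56.5558 65.0300 56.5558 65.0300
tree:
26.0413
33.0742 19.1964
40.4441 25.6016 12.8922
46.8537 33.0742 18.2966 7.5218
52.4280 40.4441 25.0863 11.5822 3.4534
57.2759 46.8537 33.0742 17.2423 5.9278 0.9564
61.4920 52.4280 40.4441 24.6000 9.9260 1.8987 0.0000
65.1587 57.2759 46.8537 33.0742 16.0485 3.7694 0.0000 0.0000
68.3476 61.4920 52.4280 40.4441 24.6000 7.4832 0.0000 0.0000 0.0000
71.1210 65.1587 57.2759 46.8537 33.0742 14.8560 0.0000 0.0000 0.0000 0.0000

params: Δt=0.19522 u=1.14984 d=0.86969 q=0.49243 e^(-rΔt)=0.99242
t_9 payoffs: 71.1210 65.1587 57.2759 46.8537 33.0742 14.8560 0.0000 0.0000 0.0000 0.0000
t_8: node(8,0) S=21.2824 payoff=68.3476 vs cont=67.6678 → 68.3476 [stop]  node(8,1) S=28.1380 payoff=61.4920 vs cont=60.8122 → 61.4920 [stop]  node(8,2) S=37.2020 payoff=52.4280 vs cont=51.7481 → 52.4280 [stop]  node(8,3) S=49.1859 payoff=40.4441 vs cont=39.7643 → 40.4441 [stop]  node(8,4) S=65.0300 payoff=24.6000 vs cont=23.9202 → 24.6000 [stop]  node(8,5) S=85.9780 payoff=3.6520 vs cont=7.4832 → 7.4832 [wait]  node(8,6) S=113.6739 payoff=0.0000 vs cont=0.0000 → 0.0000 [wait]  node(8,7) S=150.2915 payoff=0.0000 vs cont=0.0000 → 0.0000 [wait]  node(8,8) S=198.7046 payoff=0.0000 vs cont=0.0000 → 0.0000 [wait]  ⇒ S*(8)=65.0300
t_7: node(7,0) S=24.4713 payoff=65.1587 vs cont=64.4789 → 65.1587 [stop]  node(7,1) S=32.3541 payoff=57.2759 vs cont=56.5960 → 57.2759 [stop]  node(7,2) S=42.7763 payoff=46.8537 vs cont=46.1739 → 46.8537 [stop]  node(7,3) S=56.5558 payoff=33.0742 vs cont=32.3944 → 33.0742 [stop]  node(7,4) S=74.7740 payoff=14.8560 vs cont=16.0485 → 16.0485 [wait]  node(7,5) S=98.8608 payoff=0.0000 vs cont=3.7694 → 3.7694 [wait]  node(7,6) S=130.7066 payoff=0.0000 vs cont=0.0000 → 0.0000 [wait]  node(7,7) S=172.8109 payoff=0.0000 vs cont=0.0000 → 0.0000 [wait]  ⇒ S*(7)=56.5558
t_6: node(6,0) S=28.1380 payoff=61.4920 vs cont=60.8122 → 61.4920 [stop]  node(6,1) S=37.2020 payoff=52.4280 vs cont=51.7481 → 52.4280 [stop]  node(6,2) S=49.1859 payoff=40.4441 vs cont=39.7643 → 40.4441 [stop]  node(6,3) S=65.0300 payoff=24.6000 vs cont=24.5029 → 24.6000 [stop]  node(6,4) S=85.9780 payoff=3.6520 vs cont=9.9260 → 9.9260 [wait]  node(6,5) S=113.6739 payoff=0.0000 vs cont=1.8987 → 1.8987 [wait]  node(6,6) S=150.2915 payoff=0.0000 vs cont=0.0000 → 0.0000 [wait]  ⇒ S*(6)=65.0300
t_5: node(5,0) S=32.3541 payoff=57.2759 vs cont=56.5960 → 57.2759 [stop]  node(5,1) S=42.7763 payoff=46.8537 vs cont=46.1739 → 46.8537 [stop]  node(5,2) S=56.5558 payoff=33.0742 vs cont=32.3944 → 33.0742 [stop]  node(5,3) S=74.7740 payoff=14.8560 vs cont=17.2423 → 17.2423 [wait]  node(5,4) S=98.8608 payoff=0.0000 vs cont=5.9278 → 5.9278 [wait]  node(5,5) S=130.7066 payoff=0.0000 vs cont=0.9564 → 0.9564 [wait]  ⇒ S*(5)=56.5558
t_4: node(4,0) S=37.2020 payoff=52.4280 vs cont=51.7481 → 52.4280 [stop]  node(4,1) S=49.1859 payoff=40.4441 vs cont=39.7643 → 40.4441 [stop]  node(4,2) S=65.0300 payoff=24.6000 vs cont=25.0863 → 25.0863 [wait]  node(4,3) S=85.9780 payoff=3.6520 vs cont=11.5822 → 11.5822 [wait]  node(4,4) S=113.6739 payoff=0.0000 vs cont=3.4534 → 3.4534 [wait]  ⇒ S*(4)=49.1859
t_3: node(3,0) S=42.7763 payoff=46.8537 vs cont=46.1739 → 46.8537 [stop]  node(3,1) S=56.5558 payoff=33.0742 vs cont=32.6321 → 33.0742 [stop]  node(3,2) S=74.7740 payoff=14.8560 vs cont=18.2966 → 18.2966 [wait]  node(3,3) S=98.8608 payoff=0.0000 vs cont=7.5218 → 7.5218 [wait]  ⇒ S*(3)=56.5558
t_2: node(2,0) S=49.1859 payoff=40.4441 vs cont=39.7643 → 40.4441 [stop]  node(2,1) S=65.0300 payoff=24.6000 vs cont=25.6016 → 25.6016 [wait]  node(2,2) S=85.9780 payoff=3.6520 vs cont=12.8922 → 12.8922 [wait]  ⇒ S*(2)=49.1859
t_1: node(1,0) S=56.5558 payoff=33.0742 vs cont=32.8839 → 33.0742 [stop]  node(1,1) S=74.7740 payoff=14.8560 vs cont=19.1964 → 19.1964 [wait]  ⇒ S*(1)=56.5558
t_0: node(0,0) S=65.0300 payoff=24.6000 vs cont=26.0413 → 26.0413 [wait]  ⇒ S*(0)=-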